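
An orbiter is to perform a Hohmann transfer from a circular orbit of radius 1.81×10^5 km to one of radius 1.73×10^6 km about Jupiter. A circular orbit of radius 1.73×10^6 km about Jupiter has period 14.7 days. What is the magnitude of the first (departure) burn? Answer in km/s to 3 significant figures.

From Kepler's third law T² = 4π²r³/μ at r = 1.73×10^6 km, T = 14.7 days = 14.7 × 86400 s = 1.27008×10^6 s: μ = 4π²r³/T² = 1.26717×10^8 km³/s².
Semi-major axis of the transfer orbit: a_t = (1.810×10^5 + 1.730×10^6)/2 = 9.555×10^5 km.
Circular speed at r = 1.810×10^5 km: v_c = √(μ/r) = 26.459 km/s.
Vis-viva on the transfer ellipse at r = 1.810×10^5 km gives v_t = √[μ(2/r − 1/a_t)] = 35.603 km/s.
Δv₁ = |v_t − v_c| = |35.603 − 26.459| = 9.144 km/s.

Δv₁ = 9.14 km/s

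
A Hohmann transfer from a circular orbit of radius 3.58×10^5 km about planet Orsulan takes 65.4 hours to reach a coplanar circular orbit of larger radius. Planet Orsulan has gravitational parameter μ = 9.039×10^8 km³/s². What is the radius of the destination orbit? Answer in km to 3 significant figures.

r₂ = 3.08×10^6 km

Transfer time t = 65.4 hours = 2.3544×10^5 s, and t = π√(a_t³/μ).
So a_t = (μ t²/π²)^(1/3) = (9.039×10^8 × (2.3544×10^5)² / π²)^(1/3) = 1.7187×10^6 km.
Since a_t = (r₁ + r₂)/2, r₂ = 2a_t − r₁ = 2×1.7187×10^6 − 3.580×10^5 = 3.0794×10^6 km.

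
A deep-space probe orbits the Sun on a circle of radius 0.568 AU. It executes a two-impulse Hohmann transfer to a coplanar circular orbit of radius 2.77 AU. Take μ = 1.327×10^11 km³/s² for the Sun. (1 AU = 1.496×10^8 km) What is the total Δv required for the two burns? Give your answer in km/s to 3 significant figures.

In km: r₁ = 0.568 × 1.496×10^8 = 8.49728×10^7 km; r₂ = 2.77 × 1.496×10^8 = 4.14392×10^8 km.
Transfer-ellipse semi-major axis a_t = (r₁ + r₂)/2 = (8.49728×10^7 + 4.14392×10^8)/2 = 2.496824×10^8 km.
At r₁ the circular-orbit speed is v₁ = √(μ/r₁) = 39.52 km/s.
On the transfer ellipse at r₁, v² = μ(2/r − 1/a) gives v_p = √[μ(2/r₁ − 1/a_t)] = 50.91 km/s.
First burn Δv₁ = |v_p − v₁| = 11.39 km/s.
At r₂, v₂ = √(μ/r₂) = 17.895 km/s.
Transfer-orbit speed at r₂: v_a = √[μ(2/r₂ − 1/a_t)] = 10.439 km/s.
Second burn Δv₂ = |v₂ − v_a| = 7.456 km/s.
Total Δv = Δv₁ + Δv₂ = 18.85 km/s.

Δv = 18.8 km/s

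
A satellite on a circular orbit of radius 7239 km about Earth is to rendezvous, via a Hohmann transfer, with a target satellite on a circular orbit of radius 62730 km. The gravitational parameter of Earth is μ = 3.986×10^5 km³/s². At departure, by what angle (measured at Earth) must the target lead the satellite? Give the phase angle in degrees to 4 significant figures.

φ = 105.0°

Transfer-ellipse semi-major axis a_t = (r₁ + r₂)/2 = (7239 + 62730)/2 = 34984.5 km.
The half-period of the transfer ellipse is t = π√(a_t³/μ) = 32561 s.
Target angular speed ω₂ = √(μ/r₂³) = 4.0184×10^-5 rad/s.
Angle swept by the target during transfer: ω₂·t = 1.3084 rad = 74.97°.
The satellite traverses 180° on the transfer ellipse, so the target must lead by 180° − 74.97° = 105.0°.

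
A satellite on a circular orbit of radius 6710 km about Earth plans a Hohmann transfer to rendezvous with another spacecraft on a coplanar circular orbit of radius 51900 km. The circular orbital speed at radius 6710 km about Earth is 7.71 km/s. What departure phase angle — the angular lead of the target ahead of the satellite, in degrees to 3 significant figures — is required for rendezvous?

From the circular-orbit relation v² = μ/r at r = 6710 km: μ = v²r = (7.71)² × 6710 = 3.98870×10^5 km³/s².
Semi-major axis of the transfer orbit: a_t = (6710 + 51900)/2 = 29305 km.
Transfer time t = π√(a_t³/μ) = 24954 s.
The target's mean motion on its circular orbit is ω₂ = √(μ/r₂³) = 5.3415×10^-5 rad/s.
Angle swept by the target during transfer: ω₂·t = 1.3329 rad = 76.37°.
The satellite traverses 180° on the transfer ellipse, so the target must lead by 180° − 76.37° = 104°.

φ = 104°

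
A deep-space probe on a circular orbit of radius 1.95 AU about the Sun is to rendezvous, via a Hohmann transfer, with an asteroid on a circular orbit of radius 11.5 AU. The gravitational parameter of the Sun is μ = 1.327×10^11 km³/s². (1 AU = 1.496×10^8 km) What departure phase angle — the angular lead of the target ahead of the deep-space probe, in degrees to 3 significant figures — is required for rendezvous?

φ = 99.5°

In km: r₁ = 1.95 × 1.496×10^8 = 2.9172×10^8 km; r₂ = 11.5 × 1.496×10^8 = 1.7204×10^9 km.
The Hohmann ellipse has a_t = (r₁ + r₂)/2 = 1.00606×10^9 km.
Transfer time t = π√(a_t³/μ) = 2.752×10^8 s.
Target angular speed ω₂ = √(μ/r₂³) = 5.105×10^-9 rad/s.
Angle swept by the target during transfer: ω₂·t = 1.4049 rad = 80.49°.
Arrival is 180° from departure on the ellipse, so φ = 180° − 80.49° = 99.5°.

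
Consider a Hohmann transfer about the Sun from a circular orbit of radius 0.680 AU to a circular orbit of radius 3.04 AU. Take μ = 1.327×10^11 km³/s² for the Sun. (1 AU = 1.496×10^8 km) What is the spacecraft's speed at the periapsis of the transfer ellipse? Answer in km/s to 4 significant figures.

v = 46.17 km/s

In km: r₁ = 0.680 × 1.496×10^8 = 1.01728×10^8 km; r₂ = 3.04 × 1.496×10^8 = 4.54784×10^8 km.
Transfer-ellipse semi-major axis a_t = (r₁ + r₂)/2 = (1.01728×10^8 + 4.54784×10^8)/2 = 2.78256×10^8 km.
The periapsis of the transfer ellipse is at r = 1.01728×10^8 km.
From the vis-viva equation, v = √[μ(2/r − 1/a_t)] = 46.17 km/s.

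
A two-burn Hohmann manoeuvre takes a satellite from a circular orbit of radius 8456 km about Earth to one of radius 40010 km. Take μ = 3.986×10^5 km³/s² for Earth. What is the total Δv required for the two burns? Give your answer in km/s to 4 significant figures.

Δv = 3.248 km/s

The Hohmann ellipse has a_t = (r₁ + r₂)/2 = 24233 km.
At r₁ the circular-orbit speed is v₁ = √(μ/r₁) = 6.866 km/s.
On the transfer ellipse at r₁, vis-viva gives v_p = √[μ(2/r₁ − 1/a_t)] = 8.822 km/s.
First burn Δv₁ = |v_p − v₁| = 1.956 km/s.
At r₂, v₂ = √(μ/r₂) = 3.1563 km/s.
Transfer-orbit speed at r₂: v_a = √[μ(2/r₂ − 1/a_t)] = 1.8645 km/s.
Second burn Δv₂ = |v₂ − v_a| = 1.292 km/s.
Total Δv = Δv₁ + Δv₂ = 3.248 km/s.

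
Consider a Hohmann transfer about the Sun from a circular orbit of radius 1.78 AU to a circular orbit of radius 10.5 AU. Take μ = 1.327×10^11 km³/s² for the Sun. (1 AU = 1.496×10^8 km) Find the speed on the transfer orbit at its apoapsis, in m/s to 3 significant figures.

v = 4950 m/s

In km: r₁ = 1.78 × 1.496×10^8 = 2.66288×10^8 km; r₂ = 10.5 × 1.496×10^8 = 1.5708×10^9 km.
The Hohmann ellipse has a_t = (r₁ + r₂)/2 = 9.18544×10^8 km.
At apoapsis, r = 1.5708×10^9 km.
Applying v² = μ(2/r − 1/a_t): v = 4.949 km/s.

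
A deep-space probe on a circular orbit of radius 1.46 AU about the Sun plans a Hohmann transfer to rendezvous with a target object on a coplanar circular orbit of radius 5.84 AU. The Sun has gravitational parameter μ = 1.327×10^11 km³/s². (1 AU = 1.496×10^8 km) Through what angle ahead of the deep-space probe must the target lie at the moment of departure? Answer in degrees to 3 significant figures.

φ = 91.1°

In km: r₁ = 1.46 × 1.496×10^8 = 2.18416×10^8 km; r₂ = 5.84 × 1.496×10^8 = 8.73664×10^8 km.
The Hohmann ellipse has a_t = (r₁ + r₂)/2 = 5.4604×10^8 km.
Transfer time t = π√(a_t³/μ) = 1.10040×10^8 s.
Target angular speed ω₂ = √(μ/r₂³) = 1.41065×10^-8 rad/s.
Angle swept by the target during transfer: ω₂·t = 1.5523 rad = 88.94°.
Arrival is 180° from departure on the ellipse, so φ = 180° − 88.94° = 91.1°.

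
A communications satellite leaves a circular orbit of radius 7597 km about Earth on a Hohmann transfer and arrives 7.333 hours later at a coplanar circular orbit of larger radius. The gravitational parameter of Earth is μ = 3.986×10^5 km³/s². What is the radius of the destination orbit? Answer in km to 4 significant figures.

Transfer time t = 7.333 hours = 26398.8 s, and t = π√(a_t³/μ).
So a_t = (μ t²/π²)^(1/3) = (3.986×10^5 × (26398.8)² / π²)^(1/3) = 30418 km.
Since a_t = (r₁ + r₂)/2, r₂ = 2a_t − r₁ = 2×30418 − 7597 = 53239 km.

r₂ = 53240 km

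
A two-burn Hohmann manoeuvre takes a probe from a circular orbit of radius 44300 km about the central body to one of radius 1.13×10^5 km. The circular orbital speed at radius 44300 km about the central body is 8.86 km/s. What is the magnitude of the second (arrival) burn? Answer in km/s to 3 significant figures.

From the circular-orbit relation v² = μ/r at r = 44300 km: μ = v²r = (8.86)² × 44300 = 3.47753×10^6 km³/s².
Transfer-ellipse semi-major axis a_t = (r₁ + r₂)/2 = (44300 + 1.130×10^5)/2 = 78650 km.
Circular speed at r = 1.130×10^5 km: v_c = √(μ/r) = 5.547 km/s.
Transfer-orbit speed at the same r (vis-viva, a = a_t): v_t = √[μ(2/r − 1/a_t)] = 4.163 km/s.
Δv₂ = |v_t − v_c| = |4.163 − 5.547| = 1.384 km/s.

Δv₂ = 1.38 km/s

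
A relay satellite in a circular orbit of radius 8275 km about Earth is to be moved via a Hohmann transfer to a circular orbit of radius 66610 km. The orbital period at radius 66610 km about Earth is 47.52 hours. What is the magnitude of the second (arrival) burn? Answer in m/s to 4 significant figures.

From Kepler's third law T² = 4π²r³/μ at r = 66610 km, T = 47.52 hours = 47.52 × 3600 s = 1.71072×10^5 s: μ = 4π²r³/T² = 3.98676×10^5 km³/s².
Semi-major axis of the transfer orbit: a_t = (8275 + 66610)/2 = 37442.5 km.
Circular speed at r = 66610 km: v_c = √(μ/r) = 2.446 km/s.
Vis-viva on the transfer ellipse at r = 66610 km gives v_t = √[μ(2/r − 1/a_t)] = 1.150 km/s.
Δv₂ = |v_t − v_c| = |1.150 − 2.446| = 1.296 km/s.

Δv₂ = 1296 m/s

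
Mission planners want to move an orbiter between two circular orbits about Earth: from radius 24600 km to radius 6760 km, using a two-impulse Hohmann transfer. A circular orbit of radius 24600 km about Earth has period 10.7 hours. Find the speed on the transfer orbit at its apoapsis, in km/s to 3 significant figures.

From Kepler's third law T² = 4π²r³/μ at r = 24600 km, T = 10.7 hours = 10.7 × 3600 s = 38520 s: μ = 4π²r³/T² = 3.96089×10^5 km³/s².
Semi-major axis of the transfer orbit: a_t = (24600 + 6760)/2 = 15680 km.
At apoapsis, r = 24600 km.
From the vis-viva equation, v = √[μ(2/r − 1/a_t)] = 2.635 km/s.

v = 2.63 km/s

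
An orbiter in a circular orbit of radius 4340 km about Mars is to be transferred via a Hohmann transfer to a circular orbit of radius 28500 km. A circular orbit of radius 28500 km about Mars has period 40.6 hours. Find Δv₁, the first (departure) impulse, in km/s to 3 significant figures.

Δv₁ = 0.997 km/s

From Kepler's third law T² = 4π²r³/μ at r = 28500 km, T = 40.6 hours = 40.6 × 3600 s = 1.4616×10^5 s: μ = 4π²r³/T² = 42779.7 km³/s².
The Hohmann ellipse has a_t = (r₁ + r₂)/2 = 16420 km.
Circular speed at r = 4340 km: v_c = √(μ/r) = 3.1396 km/s.
Vis-viva on the transfer ellipse at r = 4340 km gives v_t = √[μ(2/r − 1/a_t)] = 4.1363 km/s.
Δv₁ = |v_t − v_c| = |4.1363 − 3.1396| = 0.9967 km/s.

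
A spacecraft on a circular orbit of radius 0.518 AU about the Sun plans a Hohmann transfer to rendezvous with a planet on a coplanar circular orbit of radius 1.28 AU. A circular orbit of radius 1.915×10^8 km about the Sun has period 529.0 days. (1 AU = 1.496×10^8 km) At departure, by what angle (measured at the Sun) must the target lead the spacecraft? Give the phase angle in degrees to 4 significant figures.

φ = 74.05°

From Kepler's third law T² = 4π²r³/μ at r = 1.915×10^8 km, T = 529.0 days = 529.0 × 86400 s = 4.57056×10^7 s: μ = 4π²r³/T² = 1.32717×10^11 km³/s².
In km: r₁ = 0.518 × 1.496×10^8 = 7.74928×10^7 km; r₂ = 1.28 × 1.496×10^8 = 1.91488×10^8 km.
The Hohmann ellipse has a_t = (r₁ + r₂)/2 = 1.344904×10^8 km.
Transfer time t = π√(a_t³/μ) = 1.34500×10^7 s.
Target angular speed ω₂ = √(μ/r₂³) = 1.37484×10^-7 rad/s.
Angle swept by the target during transfer: ω₂·t = 1.8492 rad = 105.95°.
The spacecraft traverses 180° on the transfer ellipse, so the target must lead by 180° − 105.95° = 74.05°.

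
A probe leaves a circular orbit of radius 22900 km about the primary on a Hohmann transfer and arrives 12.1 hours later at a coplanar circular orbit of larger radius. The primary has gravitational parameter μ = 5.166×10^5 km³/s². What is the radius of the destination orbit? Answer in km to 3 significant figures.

r₂ = 69700 km

Transfer time t = 12.1 hours = 43560 s, and t = π√(a_t³/μ).
So a_t = (μ t²/π²)^(1/3) = (5.166×10^5 × (43560)² / π²)^(1/3) = 46310 km.
Since a_t = (r₁ + r₂)/2, r₂ = 2a_t − r₁ = 2×46310 − 22900 = 69720 km.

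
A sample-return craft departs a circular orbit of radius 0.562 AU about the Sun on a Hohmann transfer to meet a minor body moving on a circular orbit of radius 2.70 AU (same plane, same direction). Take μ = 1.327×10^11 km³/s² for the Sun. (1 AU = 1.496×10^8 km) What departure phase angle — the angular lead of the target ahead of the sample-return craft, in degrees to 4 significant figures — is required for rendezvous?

In km: r₁ = 0.562 × 1.496×10^8 = 8.40752×10^7 km; r₂ = 2.70 × 1.496×10^8 = 4.0392×10^8 km.
Semi-major axis of the transfer orbit: a_t = (8.40752×10^7 + 4.0392×10^8)/2 = 2.439976×10^8 km.
The half-period of the transfer ellipse is t = π√(a_t³/μ) = 3.287×10^7 s.
The target's mean motion on its circular orbit is ω₂ = √(μ/r₂³) = 4.487×10^-8 rad/s.
Angle swept by the target during transfer: ω₂·t = 1.475 rad = 84.51°.
Arrival is 180° from departure on the ellipse, so φ = 180° − 84.51° = 95.49°.

φ = 95.49°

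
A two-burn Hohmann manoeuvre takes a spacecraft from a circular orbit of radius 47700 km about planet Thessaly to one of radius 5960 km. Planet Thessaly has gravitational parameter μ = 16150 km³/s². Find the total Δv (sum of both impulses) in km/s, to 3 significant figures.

Δv = 0.856 km/s

Semi-major axis of the transfer orbit: a_t = (47700 + 5960)/2 = 26830 km.
Circular speed at r₁: v₁ = √(μ/r₁) = √(16150/47700) = 0.58187 km/s.
Transfer-orbit speed at r₁ (vis-viva equation): v_a = √[μ(2/r₁ − 1/a_t)] = 0.27425 km/s.
First burn Δv₁ = |v_a − v₁| = 0.3076 km/s.
Circular speed at r₂: v₂ = √(μ/r₂) = 1.6461 km/s.
Transfer-orbit speed at r₂: v_p = √[μ(2/r₂ − 1/a_t)] = 2.1949 km/s.
Second burn Δv₂ = |v₂ − v_p| = 0.5488 km/s.
Total Δv = Δv₁ + Δv₂ = 0.8564 km/s.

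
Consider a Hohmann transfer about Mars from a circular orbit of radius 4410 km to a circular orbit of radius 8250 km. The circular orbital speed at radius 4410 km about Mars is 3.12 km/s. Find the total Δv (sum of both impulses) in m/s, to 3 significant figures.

Δv = 819 m/s

From the circular-orbit relation v² = μ/r at r = 4410 km: μ = v²r = (3.12)² × 4410 = 42928.7 km³/s².
Transfer-ellipse semi-major axis a_t = (r₁ + r₂)/2 = (4410 + 8250)/2 = 6330 km.
At r₁ the circular-orbit speed is v₁ = √(μ/r₁) = 3.1200 km/s.
Transfer-orbit speed at r₁ (v² = μ(2/r − 1/a)): v_p = √[μ(2/r₁ − 1/a_t)] = 3.5619 km/s.
First burn Δv₁ = |v_p − v₁| = 0.4419 km/s.
At r₂, v₂ = √(μ/r₂) = 2.2811 km/s.
Transfer-orbit speed at r₂: v_a = √[μ(2/r₂ − 1/a_t)] = 1.9040 km/s.
Second burn Δv₂ = |v₂ − v_a| = 0.3771 km/s.
Δv = Δv₁ + Δv₂ = 0.4419 + 0.3771 = 0.8190 km/s.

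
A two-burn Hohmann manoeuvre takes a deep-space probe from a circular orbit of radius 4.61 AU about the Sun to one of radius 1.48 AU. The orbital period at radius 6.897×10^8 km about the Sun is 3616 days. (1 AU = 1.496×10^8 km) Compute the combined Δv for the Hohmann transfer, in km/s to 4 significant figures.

Δv = 9.842 km/s

From Kepler's third law T² = 4π²r³/μ at r = 6.897×10^8 km, T = 3616 days = 3616 × 86400 s = 3.124224×10^8 s: μ = 4π²r³/T² = 1.32695×10^11 km³/s².
In km: r₁ = 4.61 × 1.496×10^8 = 6.89656×10^8 km; r₂ = 1.48 × 1.496×10^8 = 2.21408×10^8 km.
Transfer-ellipse semi-major axis a_t = (r₁ + r₂)/2 = (6.89656×10^8 + 2.21408×10^8)/2 = 4.55532×10^8 km.
Circular speed at r₁: v₁ = √(μ/r₁) = √(1.32695×10^11/6.89656×10^8) = 13.8711 km/s.
On the transfer ellipse at r₁, vis-viva gives v_a = √[μ(2/r₁ − 1/a_t)] = 9.67050 km/s.
First burn Δv₁ = |v_a − v₁| = 4.201 km/s.
At r₂, v₂ = √(μ/r₂) = 24.481 km/s.
Transfer-orbit speed at r₂: v_p = √[μ(2/r₂ − 1/a_t)] = 30.122 km/s.
Second burn Δv₂ = |v₂ − v_p| = 5.641 km/s.
Total Δv = Δv₁ + Δv₂ = 9.842 km/s.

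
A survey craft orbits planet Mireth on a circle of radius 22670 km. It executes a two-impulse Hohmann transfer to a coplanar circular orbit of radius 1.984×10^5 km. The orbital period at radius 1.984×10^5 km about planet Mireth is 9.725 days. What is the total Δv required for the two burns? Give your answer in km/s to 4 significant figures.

From Kepler's third law T² = 4π²r³/μ at r = 1.984×10^5 km, T = 9.725 days = 9.725 × 86400 s = 8.4024×10^5 s: μ = 4π²r³/T² = 4.36695×10^5 km³/s².
The Hohmann ellipse has a_t = (r₁ + r₂)/2 = 1.10535×10^5 km.
Circular speed at r₁: v₁ = √(μ/r₁) = √(4.36695×10^5/22670) = 4.389 km/s.
Transfer-orbit speed at r₁ (v² = μ(2/r − 1/a)): v_p = √[μ(2/r₁ − 1/a_t)] = 5.880 km/s.
First burn Δv₁ = |v_p − v₁| = 1.491 km/s.
At r₂, v₂ = √(μ/r₂) = 1.4836 km/s.
Transfer-orbit speed at r₂: v_a = √[μ(2/r₂ − 1/a_t)] = 0.67188 km/s.
Second burn Δv₂ = |v₂ − v_a| = 0.8117 km/s.
Total Δv = Δv₁ + Δv₂ = 2.303 km/s.

Δv = 2.303 km/s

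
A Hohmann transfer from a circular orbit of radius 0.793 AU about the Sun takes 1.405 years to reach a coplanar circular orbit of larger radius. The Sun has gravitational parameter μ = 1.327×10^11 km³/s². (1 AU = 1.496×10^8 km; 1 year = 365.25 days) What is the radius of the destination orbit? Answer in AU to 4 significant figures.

In km: r₁ = 0.793 × 1.496×10^8 = 1.186328×10^8 km.
Transfer time t = 1.405 years × 365.25 × 86400 s = 4.4338428×10^7 s, and t = π√(a_t³/μ).
So a_t = (μ t²/π²)^(1/3) = (1.327×10^11 × (4.4338428×10^7)² / π²)^(1/3) = 2.9788×10^8 km.
Since a_t = (r₁ + r₂)/2, r₂ = 2a_t − r₁ = 2×2.9788×10^8 − 1.186328×10^8 = 4.771272×10^8 km.
In AU: r₂ = 4.771272×10^8 / 1.496×10^8 = 3.189 AU.

r₂ = 3.189 AU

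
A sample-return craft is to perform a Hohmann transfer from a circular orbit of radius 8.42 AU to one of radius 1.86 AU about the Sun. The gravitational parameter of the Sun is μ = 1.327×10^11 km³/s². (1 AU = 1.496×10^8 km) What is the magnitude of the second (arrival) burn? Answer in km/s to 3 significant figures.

In km: r₁ = 8.42 × 1.496×10^8 = 1.259632×10^9 km; r₂ = 1.86 × 1.496×10^8 = 2.78256×10^8 km.
The Hohmann ellipse has a_t = (r₁ + r₂)/2 = 7.68944×10^8 km.
Circular speed at r = 2.78256×10^8 km: v_c = √(μ/r) = 21.838 km/s.
Vis-viva on the transfer ellipse at r = 2.78256×10^8 km gives v_t = √[μ(2/r − 1/a_t)] = 27.950 km/s.
Δv₂ = |v_t − v_c| = |27.950 − 21.838| = 6.112 km/s.

Δv₂ = 6.11 km/s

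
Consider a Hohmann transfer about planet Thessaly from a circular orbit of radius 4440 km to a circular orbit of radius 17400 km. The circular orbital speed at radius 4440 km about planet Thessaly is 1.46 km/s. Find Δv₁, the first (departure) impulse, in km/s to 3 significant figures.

From the circular-orbit relation v² = μ/r at r = 4440 km: μ = v²r = (1.46)² × 4440 = 9464.30 km³/s².
Transfer-ellipse semi-major axis a_t = (r₁ + r₂)/2 = (4440 + 17400)/2 = 10920 km.
On the circular orbit at r = 4440 km, v_c = √(μ/r) = 1.460 km/s.
Vis-viva on the transfer ellipse at r = 4440 km gives v_t = √[μ(2/r − 1/a_t)] = 1.843 km/s.
Δv₁ = |v_t − v_c| = |1.843 − 1.460| = 0.3830 km/s.

Δv₁ = 0.383 km/s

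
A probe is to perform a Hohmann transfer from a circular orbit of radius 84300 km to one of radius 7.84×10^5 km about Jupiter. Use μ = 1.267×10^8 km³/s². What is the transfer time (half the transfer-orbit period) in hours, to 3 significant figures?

t = 22.2 hours

The Hohmann ellipse has a_t = (r₁ + r₂)/2 = 4.3415×10^5 km.
Half the transfer-orbit period gives t = π√(a_t³/μ) = 79840 s.
Converting: 79840 s ÷ 3600 s/hour = 22.2 hours.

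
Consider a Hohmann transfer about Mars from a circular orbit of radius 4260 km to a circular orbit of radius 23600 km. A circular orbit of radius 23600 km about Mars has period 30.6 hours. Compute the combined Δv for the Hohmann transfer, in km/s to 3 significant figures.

Δv = 1.56 km/s

From Kepler's third law T² = 4π²r³/μ at r = 23600 km, T = 30.6 hours = 30.6 × 3600 s = 1.1016×10^5 s: μ = 4π²r³/T² = 42761.0 km³/s².
The Hohmann ellipse has a_t = (r₁ + r₂)/2 = 13930 km.
Circular speed at r₁: v₁ = √(μ/r₁) = √(42761.0/4260) = 3.1682 km/s.
On the transfer ellipse at r₁, v² = μ(2/r − 1/a) gives v_p = √[μ(2/r₁ − 1/a_t)] = 4.1238 km/s.
First burn Δv₁ = |v_p − v₁| = 0.9556 km/s.
Circular speed at r₂: v₂ = √(μ/r₂) = 1.3461 km/s.
Transfer-orbit speed at r₂: v_a = √[μ(2/r₂ − 1/a_t)] = 0.74438 km/s.
Second burn Δv₂ = |v₂ − v_a| = 0.6017 km/s.
Δv = Δv₁ + Δv₂ = 0.9556 + 0.6017 = 1.557 km/s.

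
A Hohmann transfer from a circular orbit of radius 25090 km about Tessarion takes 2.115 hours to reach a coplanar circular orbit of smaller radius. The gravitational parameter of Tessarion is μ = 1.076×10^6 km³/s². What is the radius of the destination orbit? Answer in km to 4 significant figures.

r₂ = 11890 km

Transfer time t = 2.115 hours = 7614 s, and t = π√(a_t³/μ).
So a_t = (μ t²/π²)^(1/3) = (1.076×10^6 × (7614)² / π²)^(1/3) = 18489 km.
Since a_t = (r₁ + r₂)/2, r₂ = 2a_t − r₁ = 2×18489 − 25090 = 11888 km.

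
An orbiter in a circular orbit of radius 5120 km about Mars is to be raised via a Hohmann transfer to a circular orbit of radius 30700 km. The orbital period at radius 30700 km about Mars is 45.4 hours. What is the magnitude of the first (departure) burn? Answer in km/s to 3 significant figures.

Δv₁ = 0.894 km/s

From Kepler's third law T² = 4π²r³/μ at r = 30700 km, T = 45.4 hours = 45.4 × 3600 s = 1.6344×10^5 s: μ = 4π²r³/T² = 42762.0 km³/s².
The Hohmann ellipse has a_t = (r₁ + r₂)/2 = 17910 km.
On the circular orbit at r = 5120 km, v_c = √(μ/r) = 2.8900 km/s.
Transfer-orbit speed at the same r (vis-viva, a = a_t): v_t = √[μ(2/r − 1/a_t)] = 3.7837 km/s.
Δv₁ = |v_t − v_c| = |3.7837 − 2.8900| = 0.8937 km/s.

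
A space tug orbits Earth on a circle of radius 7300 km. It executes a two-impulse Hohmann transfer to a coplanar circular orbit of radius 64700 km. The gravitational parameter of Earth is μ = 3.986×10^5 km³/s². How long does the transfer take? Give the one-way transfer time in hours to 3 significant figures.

The Hohmann ellipse has a_t = (r₁ + r₂)/2 = 36000 km.
Half the transfer-orbit period gives t = π√(a_t³/μ) = 33990 s.
Converting: 33990 s ÷ 3600 s/hour = 9.44 hours.

t = 9.44 hours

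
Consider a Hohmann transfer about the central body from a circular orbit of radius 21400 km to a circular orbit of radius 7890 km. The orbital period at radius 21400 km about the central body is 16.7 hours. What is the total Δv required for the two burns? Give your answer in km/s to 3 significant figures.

Δv = 1.36 km/s

From Kepler's third law T² = 4π²r³/μ at r = 21400 km, T = 16.7 hours = 16.7 × 3600 s = 60120 s: μ = 4π²r³/T² = 1.07044×10^5 km³/s².
Semi-major axis of the transfer orbit: a_t = (21400 + 7890)/2 = 14645 km.
At r₁ the circular-orbit speed is v₁ = √(μ/r₁) = 2.2365 km/s.
On the transfer ellipse at r₁, vis-viva equation gives v_a = √[μ(2/r₁ − 1/a_t)] = 1.6416 km/s.
First burn Δv₁ = |v_a − v₁| = 0.5949 km/s.
At r₂, v₂ = √(μ/r₂) = 3.68335 km/s.
Transfer-orbit speed at r₂: v_p = √[μ(2/r₂ − 1/a_t)] = 4.45251 km/s.
Second burn Δv₂ = |v₂ − v_p| = 0.7692 km/s.
Δv = Δv₁ + Δv₂ = 0.5949 + 0.7692 = 1.364 km/s.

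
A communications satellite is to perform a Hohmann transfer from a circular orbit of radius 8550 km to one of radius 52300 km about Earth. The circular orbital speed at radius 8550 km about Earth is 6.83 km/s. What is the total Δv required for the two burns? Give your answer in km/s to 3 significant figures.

Δv = 3.42 km/s

From the circular-orbit relation v² = μ/r at r = 8550 km: μ = v²r = (6.83)² × 8550 = 3.98848×10^5 km³/s².
Transfer-ellipse semi-major axis a_t = (r₁ + r₂)/2 = (8550 + 52300)/2 = 30425 km.
Circular speed at r₁: v₁ = √(μ/r₁) = √(3.98848×10^5/8550) = 6.8300 km/s.
Transfer-orbit speed at r₁ (vis-viva): v_p = √[μ(2/r₁ − 1/a_t)] = 8.9548 km/s.
First burn Δv₁ = |v_p − v₁| = 2.1248 km/s.
Circular speed at r₂: v₂ = √(μ/r₂) = 2.76155 km/s.
Transfer-orbit speed at r₂: v_a = √[μ(2/r₂ − 1/a_t)] = 1.46393 km/s.
Second burn Δv₂ = |v₂ − v_a| = 1.2976 km/s.
Δv = Δv₁ + Δv₂ = 2.1248 + 1.2976 = 3.422 km/s.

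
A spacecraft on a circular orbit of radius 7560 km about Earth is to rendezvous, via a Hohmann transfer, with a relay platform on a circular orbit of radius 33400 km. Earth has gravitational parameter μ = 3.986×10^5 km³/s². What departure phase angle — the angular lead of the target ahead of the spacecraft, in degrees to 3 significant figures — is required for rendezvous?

Semi-major axis of the transfer orbit: a_t = (7560 + 33400)/2 = 20480 km.
Transfer time t = π√(a_t³/μ) = 14583.98 s.
The target's mean motion on its circular orbit is ω₂ = √(μ/r₂³) = 1.034306×10^-4 rad/s.
Angle swept by the target during transfer: ω₂·t = 1.50843 rad = 86.43°.
Arrival is 180° from departure on the ellipse, so φ = 180° − 86.43° = 93.6°.

φ = 93.6°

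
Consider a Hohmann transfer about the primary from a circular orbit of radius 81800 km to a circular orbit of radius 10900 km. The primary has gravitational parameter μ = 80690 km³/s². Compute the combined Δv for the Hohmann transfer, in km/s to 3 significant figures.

Δv = 1.41 km/s

Transfer-ellipse semi-major axis a_t = (r₁ + r₂)/2 = (81800 + 10900)/2 = 46350 km.
At r₁ the circular-orbit speed is v₁ = √(μ/r₁) = 0.9932 km/s.
On the transfer ellipse at r₁, v² = μ(2/r − 1/a) gives v_a = √[μ(2/r₁ − 1/a_t)] = 0.4816 km/s.
First burn Δv₁ = |v_a − v₁| = 0.5116 km/s.
Circular speed at r₂: v₂ = √(μ/r₂) = 2.7208 km/s.
Transfer-orbit speed at r₂: v_p = √[μ(2/r₂ − 1/a_t)] = 3.6145 km/s.
Second burn Δv₂ = |v₂ − v_p| = 0.8937 km/s.
Δv = Δv₁ + Δv₂ = 0.5116 + 0.8937 = 1.405 km/s.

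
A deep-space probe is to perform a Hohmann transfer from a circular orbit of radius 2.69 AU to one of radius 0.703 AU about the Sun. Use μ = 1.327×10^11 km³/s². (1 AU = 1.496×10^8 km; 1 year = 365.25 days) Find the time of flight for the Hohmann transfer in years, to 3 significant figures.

In km: r₁ = 2.69 × 1.496×10^8 = 4.02424×10^8 km; r₂ = 0.703 × 1.496×10^8 = 1.051688×10^8 km.
The Hohmann ellipse has a_t = (r₁ + r₂)/2 = 2.537964×10^8 km.
Half the transfer-orbit period gives t = π√(a_t³/μ) = 3.487×10^7 s.
Converting: 3.487×10^7 s ÷ 3.15576×10^7 s/year (365.25 × 86400) = 1.10 years.

t = 1.10 years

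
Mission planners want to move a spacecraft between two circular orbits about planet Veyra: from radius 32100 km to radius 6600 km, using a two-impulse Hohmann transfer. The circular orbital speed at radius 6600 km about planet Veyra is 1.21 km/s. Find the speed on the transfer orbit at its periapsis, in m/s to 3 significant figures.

v = 1560 m/s

From the circular-orbit relation v² = μ/r at r = 6600 km: μ = v²r = (1.21)² × 6600 = 9663.06 km³/s².
Transfer-ellipse semi-major axis a_t = (r₁ + r₂)/2 = (32100 + 6600)/2 = 19350 km.
The periapsis of the transfer ellipse is at r = 6600 km.
Applying v² = μ(2/r − 1/a_t): v = 1.558 km/s.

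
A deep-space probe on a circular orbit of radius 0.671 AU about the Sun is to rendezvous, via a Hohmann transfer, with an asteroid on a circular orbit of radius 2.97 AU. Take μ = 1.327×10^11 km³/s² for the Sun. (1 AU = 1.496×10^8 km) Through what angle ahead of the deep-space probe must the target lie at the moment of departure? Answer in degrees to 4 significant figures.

φ = 93.62°

In km: r₁ = 0.671 × 1.496×10^8 = 1.003816×10^8 km; r₂ = 2.97 × 1.496×10^8 = 4.44312×10^8 km.
Transfer-ellipse semi-major axis a_t = (r₁ + r₂)/2 = (1.003816×10^8 + 4.44312×10^8)/2 = 2.723468×10^8 km.
The half-period of the transfer ellipse is t = π√(a_t³/μ) = 3.87613×10^7 s.
The target's mean motion on its circular orbit is ω₂ = √(μ/r₂³) = 3.88959×10^-8 rad/s.
Angle swept by the target during transfer: ω₂·t = 1.5077 rad = 86.38°.
The deep-space probe traverses 180° on the transfer ellipse, so the target must lead by 180° − 86.38° = 93.62°.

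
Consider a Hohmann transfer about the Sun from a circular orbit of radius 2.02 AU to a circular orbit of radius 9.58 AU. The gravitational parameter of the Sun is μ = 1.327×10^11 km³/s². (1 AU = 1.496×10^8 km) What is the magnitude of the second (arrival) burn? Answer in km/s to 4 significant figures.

Δv₂ = 3.944 km/s

In km: r₁ = 2.02 × 1.496×10^8 = 3.02192×10^8 km; r₂ = 9.58 × 1.496×10^8 = 1.433168×10^9 km.
The Hohmann ellipse has a_t = (r₁ + r₂)/2 = 8.6768×10^8 km.
On the circular orbit at r = 1.433168×10^9 km, v_c = √(μ/r) = 9.6225 km/s.
Transfer-orbit speed at the same r (vis-viva, a = a_t): v_t = √[μ(2/r − 1/a_t)] = 5.6787 km/s.
Δv₂ = |v_t − v_c| = |5.6787 − 9.6225| = 3.944 km/s.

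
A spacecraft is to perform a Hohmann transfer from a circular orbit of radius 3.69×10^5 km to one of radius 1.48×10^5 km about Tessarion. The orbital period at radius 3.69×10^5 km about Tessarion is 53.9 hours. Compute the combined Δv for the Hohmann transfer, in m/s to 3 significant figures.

From Kepler's third law T² = 4π²r³/μ at r = 3.69×10^5 km, T = 53.9 hours = 53.9 × 3600 s = 1.9404×10^5 s: μ = 4π²r³/T² = 5.26813×10^7 km³/s².
Semi-major axis of the transfer orbit: a_t = (3.690×10^5 + 1.480×10^5)/2 = 2.585×10^5 km.
At r₁ the circular-orbit speed is v₁ = √(μ/r₁) = 11.94854 km/s.
On the transfer ellipse at r₁, vis-viva gives v_a = √[μ(2/r₁ − 1/a_t)] = 9.040981 km/s.
First burn Δv₁ = |v_a − v₁| = 2.9076 km/s.
Circular speed at r₂: v₂ = √(μ/r₂) = 18.8668 km/s.
Transfer-orbit speed at r₂: v_p = √[μ(2/r₂ − 1/a_t)] = 22.5414 km/s.
Second burn Δv₂ = |v₂ − v_p| = 3.6746 km/s.
Δv = Δv₁ + Δv₂ = 2.9076 + 3.6746 = 6.582 km/s.

Δv = 6580 m/s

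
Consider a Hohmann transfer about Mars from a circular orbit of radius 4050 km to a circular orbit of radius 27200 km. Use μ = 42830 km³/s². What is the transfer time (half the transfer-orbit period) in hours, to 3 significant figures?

t = 8.24 hours

Transfer-ellipse semi-major axis a_t = (r₁ + r₂)/2 = (4050 + 27200)/2 = 15625 km.
By Kepler's third law the transfer-orbit period is T = 2π√(a_t³/μ), so t = T/2 = 29650 s.
Converting: 29650 s ÷ 3600 s/hour = 8.24 hours.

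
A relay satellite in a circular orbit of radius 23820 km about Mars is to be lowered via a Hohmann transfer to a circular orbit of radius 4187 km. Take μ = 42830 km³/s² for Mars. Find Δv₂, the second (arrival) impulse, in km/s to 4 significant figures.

Δv₂ = 0.9730 km/s

Semi-major axis of the transfer orbit: a_t = (23820 + 4187)/2 = 14003.5 km.
Circular speed at r = 4187 km: v_c = √(μ/r) = 3.198 km/s.
Transfer-orbit speed at the same r (vis-viva, a = a_t): v_t = √[μ(2/r − 1/a_t)] = 4.171 km/s.
Δv₂ = |v_t − v_c| = |4.171 − 3.198| = 0.9730 km/s.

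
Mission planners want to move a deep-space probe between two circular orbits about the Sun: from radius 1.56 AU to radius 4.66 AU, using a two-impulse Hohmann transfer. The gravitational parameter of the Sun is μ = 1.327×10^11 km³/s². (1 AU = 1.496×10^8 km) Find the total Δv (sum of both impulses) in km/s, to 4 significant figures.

In km: r₁ = 1.56 × 1.496×10^8 = 2.33376×10^8 km; r₂ = 4.66 × 1.496×10^8 = 6.97136×10^8 km.
Transfer-ellipse semi-major axis a_t = (r₁ + r₂)/2 = (2.33376×10^8 + 6.97136×10^8)/2 = 4.65256×10^8 km.
Circular speed at r₁: v₁ = √(μ/r₁) = √(1.327×10^11/2.33376×10^8) = 23.84555 km/s.
Transfer-orbit speed at r₁ (vis-viva): v_p = √[μ(2/r₁ − 1/a_t)] = 29.18906 km/s.
First burn Δv₁ = |v_p − v₁| = 5.344 km/s.
Circular speed at r₂: v₂ = √(μ/r₂) = 13.7967 km/s.
Transfer-orbit speed at r₂: v_a = √[μ(2/r₂ − 1/a_t)] = 9.77145 km/s.
Second burn Δv₂ = |v₂ − v_a| = 4.025 km/s.
Δv = Δv₁ + Δv₂ = 5.344 + 4.025 = 9.369 km/s.

Δv = 9.369 km/s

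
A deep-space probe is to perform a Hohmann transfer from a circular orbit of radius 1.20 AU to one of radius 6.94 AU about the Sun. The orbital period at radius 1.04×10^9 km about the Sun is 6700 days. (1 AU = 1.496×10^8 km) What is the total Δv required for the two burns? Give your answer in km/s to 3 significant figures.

Δv = 13.5 km/s

From Kepler's third law T² = 4π²r³/μ at r = 1.04×10^9 km, T = 6700 days = 6700 × 86400 s = 5.7888×10^8 s: μ = 4π²r³/T² = 1.32520×10^11 km³/s².
In km: r₁ = 1.20 × 1.496×10^8 = 1.7952×10^8 km; r₂ = 6.94 × 1.496×10^8 = 1.038224×10^9 km.
The Hohmann ellipse has a_t = (r₁ + r₂)/2 = 6.08872×10^8 km.
Circular speed at r₁: v₁ = √(μ/r₁) = √(1.32520×10^11/1.7952×10^8) = 27.170 km/s.
On the transfer ellipse at r₁, vis-viva equation gives v_p = √[μ(2/r₁ − 1/a_t)] = 35.479 km/s.
First burn Δv₁ = |v_p − v₁| = 8.309 km/s.
At r₂, v₂ = √(μ/r₂) = 11.298 km/s.
Transfer-orbit speed at r₂: v_a = √[μ(2/r₂ − 1/a_t)] = 6.1346 km/s.
Second burn Δv₂ = |v₂ − v_a| = 5.163 km/s.
Δv = Δv₁ + Δv₂ = 8.309 + 5.163 = 13.47 km/s.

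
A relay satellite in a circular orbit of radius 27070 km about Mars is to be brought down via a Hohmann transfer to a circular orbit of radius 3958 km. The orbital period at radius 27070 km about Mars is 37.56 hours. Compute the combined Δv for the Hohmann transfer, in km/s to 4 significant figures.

From Kepler's third law T² = 4π²r³/μ at r = 27070 km, T = 37.56 hours = 37.56 × 3600 s = 1.35216×10^5 s: μ = 4π²r³/T² = 42832.0 km³/s².
Transfer-ellipse semi-major axis a_t = (r₁ + r₂)/2 = (27070 + 3958)/2 = 15514 km.
Circular speed at r₁: v₁ = √(μ/r₁) = √(42832.0/27070) = 1.25788 km/s.
On the transfer ellipse at r₁, vis-viva equation gives v_a = √[μ(2/r₁ − 1/a_t)] = 0.635354 km/s.
First burn Δv₁ = |v_a − v₁| = 0.62253 km/s.
At r₂, v₂ = √(μ/r₂) = 3.2896 km/s.
Transfer-orbit speed at r₂: v_p = √[μ(2/r₂ − 1/a_t)] = 4.3454 km/s.
Second burn Δv₂ = |v₂ − v_p| = 1.0558 km/s.
Total Δv = Δv₁ + Δv₂ = 1.678 km/s.

Δv = 1.678 km/s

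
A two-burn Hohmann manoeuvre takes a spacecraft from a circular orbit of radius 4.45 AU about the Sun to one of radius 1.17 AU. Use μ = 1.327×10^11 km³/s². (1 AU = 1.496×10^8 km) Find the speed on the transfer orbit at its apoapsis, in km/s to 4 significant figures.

v = 9.110 km/s

In km: r₁ = 4.45 × 1.496×10^8 = 6.6572×10^8 km; r₂ = 1.17 × 1.496×10^8 = 1.75032×10^8 km.
Semi-major axis of the transfer orbit: a_t = (6.6572×10^8 + 1.75032×10^8)/2 = 4.20376×10^8 km.
At apoapsis, r = 6.6572×10^8 km.
Vis-viva: v = √[μ(2/r − 1/a_t)] = √[1.327×10^11 × (2/6.6572×10^8 − 1/4.20376×10^8)] = 9.110 km/s.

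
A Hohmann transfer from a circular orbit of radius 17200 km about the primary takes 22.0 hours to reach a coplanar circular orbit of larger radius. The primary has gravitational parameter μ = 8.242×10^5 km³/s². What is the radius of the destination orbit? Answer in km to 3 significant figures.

r₂ = 1.44×10^5 km

Transfer time t = 22.0 hours = 79200 s, and t = π√(a_t³/μ).
So a_t = (μ t²/π²)^(1/3) = (8.242×10^5 × (79200)² / π²)^(1/3) = 80611 km.
Since a_t = (r₁ + r₂)/2, r₂ = 2a_t − r₁ = 2×80611 − 17200 = 1.44022×10^5 km.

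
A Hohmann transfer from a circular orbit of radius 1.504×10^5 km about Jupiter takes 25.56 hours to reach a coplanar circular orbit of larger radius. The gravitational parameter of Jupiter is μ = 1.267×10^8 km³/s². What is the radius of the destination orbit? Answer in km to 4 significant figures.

Transfer time t = 25.56 hours = 92016 s, and t = π√(a_t³/μ).
So a_t = (μ t²/π²)^(1/3) = (1.267×10^8 × (92016)² / π²)^(1/3) = 4.7724×10^5 km.
Since a_t = (r₁ + r₂)/2, r₂ = 2a_t − r₁ = 2×4.7724×10^5 − 1.504×10^5 = 8.0408×10^5 km.

r₂ = 8.041×10^5 km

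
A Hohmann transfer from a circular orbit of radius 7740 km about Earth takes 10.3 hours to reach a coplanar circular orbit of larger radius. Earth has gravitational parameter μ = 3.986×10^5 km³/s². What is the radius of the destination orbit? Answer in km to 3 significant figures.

r₂ = 68600 km

Transfer time t = 10.3 hours = 37080 s, and t = π√(a_t³/μ).
So a_t = (μ t²/π²)^(1/3) = (3.986×10^5 × (37080)² / π²)^(1/3) = 38151 km.
Since a_t = (r₁ + r₂)/2, r₂ = 2a_t − r₁ = 2×38151 − 7740 = 68562 km.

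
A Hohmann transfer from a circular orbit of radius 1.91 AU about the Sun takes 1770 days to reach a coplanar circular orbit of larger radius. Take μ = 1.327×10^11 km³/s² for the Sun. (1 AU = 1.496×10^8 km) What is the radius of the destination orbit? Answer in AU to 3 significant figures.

In km: r₁ = 1.91 × 1.496×10^8 = 2.85736×10^8 km.
Transfer time t = 1770 days = 1.52928×10^8 s, and t = π√(a_t³/μ).
So a_t = (μ t²/π²)^(1/3) = (1.327×10^11 × (1.52928×10^8)² / π²)^(1/3) = 6.8001×10^8 km.
Since a_t = (r₁ + r₂)/2, r₂ = 2a_t − r₁ = 2×6.8001×10^8 − 2.85736×10^8 = 1.074284×10^9 km.
In AU: r₂ = 1.074284×10^9 / 1.496×10^8 = 7.18 AU.

r₂ = 7.18 AU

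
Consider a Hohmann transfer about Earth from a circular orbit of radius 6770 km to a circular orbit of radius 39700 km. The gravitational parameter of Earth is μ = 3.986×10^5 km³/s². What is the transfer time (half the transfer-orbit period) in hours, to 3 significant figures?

t = 4.90 hours

Transfer-ellipse semi-major axis a_t = (r₁ + r₂)/2 = (6770 + 39700)/2 = 23235 km.
By Kepler's third law the transfer-orbit period is T = 2π√(a_t³/μ), so t = T/2 = 17624 s.
Converting: 17624 s ÷ 3600 s/hour = 4.90 hours.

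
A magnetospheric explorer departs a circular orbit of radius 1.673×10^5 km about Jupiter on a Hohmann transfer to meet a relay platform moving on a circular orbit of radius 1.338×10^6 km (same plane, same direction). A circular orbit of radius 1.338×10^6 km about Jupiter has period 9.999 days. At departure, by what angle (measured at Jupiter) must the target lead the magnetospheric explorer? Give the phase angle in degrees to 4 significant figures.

φ = 104.1°

From Kepler's third law T² = 4π²r³/μ at r = 1.338×10^6 km, T = 9.999 days = 9.999 × 86400 s = 8.639136×10^5 s: μ = 4π²r³/T² = 1.26703×10^8 km³/s².
The Hohmann ellipse has a_t = (r₁ + r₂)/2 = 7.5265×10^5 km.
Transfer time t = π√(a_t³/μ) = 1.8224×10^5 s.
The target's mean motion on its circular orbit is ω₂ = √(μ/r₂³) = 7.2729×10^-6 rad/s.
Angle swept by the target during transfer: ω₂·t = 1.3254 rad = 75.94°.
Arrival is 180° from departure on the ellipse, so φ = 180° − 75.94° = 104.1°.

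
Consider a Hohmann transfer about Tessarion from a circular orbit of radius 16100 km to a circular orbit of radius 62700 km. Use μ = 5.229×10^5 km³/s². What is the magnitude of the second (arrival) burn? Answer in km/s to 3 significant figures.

Semi-major axis of the transfer orbit: a_t = (16100 + 62700)/2 = 39400 km.
On the circular orbit at r = 62700 km, v_c = √(μ/r) = 2.888 km/s.
Transfer-orbit speed at the same r (vis-viva, a = a_t): v_t = √[μ(2/r − 1/a_t)] = 1.846 km/s.
Δv₂ = |v_t − v_c| = |1.846 − 2.888| = 1.042 km/s.

Δv₂ = 1.04 km/s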